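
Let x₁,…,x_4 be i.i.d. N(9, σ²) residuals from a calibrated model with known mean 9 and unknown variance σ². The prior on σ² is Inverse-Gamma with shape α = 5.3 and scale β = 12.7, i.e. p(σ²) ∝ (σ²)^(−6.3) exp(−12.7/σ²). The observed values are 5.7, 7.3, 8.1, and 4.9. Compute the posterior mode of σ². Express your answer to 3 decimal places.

σ̂²_MAP = 3.422

Sum of squared deviations about the known mean: SS = (5.7−9)² + (7.3−9)² + (8.1−9)² + (4.9−9)² = 31.4.
The Normal likelihood contributes (σ²)^(−n/2) exp(−SS/(2σ²)), so the posterior is Inverse-Gamma(α + n/2, β + SS/2) = Inverse-Gamma(7.3, 28.4).
The mode of Inverse-Gamma(a, b) is b/(a+1) = 28.4/8.3 ≈ 3.422.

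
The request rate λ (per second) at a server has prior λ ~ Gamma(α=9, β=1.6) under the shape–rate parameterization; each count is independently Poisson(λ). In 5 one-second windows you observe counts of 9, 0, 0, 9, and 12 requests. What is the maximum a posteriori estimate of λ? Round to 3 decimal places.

λ̂_MAP = 5.758

Σxᵢ = 9+0+0+9+12 = 30, with n = 5.
Posterior ∝ λ^8e^(−1.6λ) · λ^30e^(−5λ) = λ^38e^(−6.6λ), i.e. Gamma(shape=39, rate=6.6).
The mode of a Gamma(a, b) with a ≥ 1 (shape–rate) is (a−1)/b = 38/6.6 ≈ 5.758.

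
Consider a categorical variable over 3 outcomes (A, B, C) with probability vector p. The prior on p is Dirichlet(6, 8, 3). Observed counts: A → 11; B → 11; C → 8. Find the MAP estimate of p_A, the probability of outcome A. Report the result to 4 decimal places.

The posterior is Dirichlet(αᵢ + nᵢ) = Dirichlet(17, 19, 11).
For a Dirichlet(a₁,…,a_K) with all aᵢ > 1, the mode has j-th component (aⱼ − 1)/(Σaᵢ − K).
Here Σaᵢ = 47 and K = 3, so p_A = (17 − 1)/(47 − 3) = 16/44 ≈ 0.3636.

MAP estimate of p_A = 0.3636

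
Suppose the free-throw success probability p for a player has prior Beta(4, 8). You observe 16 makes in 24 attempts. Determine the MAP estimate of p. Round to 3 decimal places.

p̂_MAP = 0.559

Prior: Beta(4, 8).
Data: 16 successes in 24 trials. The binomial likelihood contributes p^16(1−p)^8, so the posterior is Beta(4+16, 8+8) = Beta(20, 16).
For Beta(a, b) with a, b > 1 the mode is (a−1)/(a+b−2) = 19/34 ≈ 0.559.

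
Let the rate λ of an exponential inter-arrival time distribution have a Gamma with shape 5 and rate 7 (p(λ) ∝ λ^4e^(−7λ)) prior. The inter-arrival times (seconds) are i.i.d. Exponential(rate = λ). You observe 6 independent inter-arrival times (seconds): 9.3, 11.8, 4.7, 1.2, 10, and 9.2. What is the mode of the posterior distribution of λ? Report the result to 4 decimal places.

The Exponential(rate=λ) likelihood is ∝ λ^n e^(−λΣtᵢ). Here n = 6 and Σtᵢ = 9.3 + 11.8 + 4.7 + 1.2 + 10 + 9.2 = 46.2.
Posterior ∝ λ^4e^(−7λ) · λ^6e^(−46.2λ) = λ^10e^(−53.2λ), i.e. Gamma(11, 53.2).
Mode = (a−1)/b = 10/53.2 ≈ 0.1880.

λ̂_MAP = 0.1880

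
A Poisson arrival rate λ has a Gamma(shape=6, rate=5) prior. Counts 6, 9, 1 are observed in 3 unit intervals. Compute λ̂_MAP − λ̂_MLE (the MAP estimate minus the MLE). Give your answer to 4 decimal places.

Σxᵢ = 16. Posterior is Gamma(22, 8); MAP = (22−1)/8 = 21/8 ≈ 2.62500.
MLE = x̄ = 16/3 ≈ 5.33333.
Difference = 21/8 − 16/3 = -65/24 ≈ -2.7083.

MAP − MLE = -2.7083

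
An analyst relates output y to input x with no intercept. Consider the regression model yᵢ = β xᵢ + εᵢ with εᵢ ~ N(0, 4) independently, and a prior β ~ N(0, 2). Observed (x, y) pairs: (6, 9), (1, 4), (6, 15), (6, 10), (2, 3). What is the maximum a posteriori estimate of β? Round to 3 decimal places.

log p(β | y) = −Σ(yᵢ − βxᵢ)²/(2·4) − β²/(2·2) + const.
Setting the derivative to zero: Σxᵢ(yᵢ − βxᵢ)/4 − β/2 = 0, so β = Σxᵢyᵢ / (Σxᵢ² + σ²/τ²).
Σxᵢyᵢ = 6·9 + 1·4 + 6·15 + 6·10 + 2·3 = 214; Σxᵢ² = 113; σ²/τ² = 2.
β̂_MAP = 214 / (113 + 2) = 214/115 ≈ 1.861.

β̂_MAP = 1.861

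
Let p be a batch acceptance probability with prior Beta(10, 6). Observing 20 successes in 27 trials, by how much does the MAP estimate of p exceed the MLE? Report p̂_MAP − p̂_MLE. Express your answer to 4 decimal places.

MAP − MLE = -0.0334

Posterior is Beta(30, 13); MAP = (30−1)/(43−2) = 29/41 ≈ 0.70732.
MLE ignores the prior: p̂_MLE = k/n = 20/27 ≈ 0.74074.
Difference = 29/41 − 20/27 = -37/1107 ≈ -0.0334.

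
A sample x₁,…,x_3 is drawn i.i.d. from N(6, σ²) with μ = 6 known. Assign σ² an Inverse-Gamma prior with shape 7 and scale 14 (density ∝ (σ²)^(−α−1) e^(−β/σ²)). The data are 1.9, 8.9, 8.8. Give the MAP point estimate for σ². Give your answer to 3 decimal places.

σ̂²_MAP = 3.214

Sum of squared deviations about the known mean: SS = (1.9−6)² + (8.9−6)² + (8.8−6)² = 33.06.
The Normal likelihood contributes (σ²)^(−n/2) exp(−SS/(2σ²)), so the posterior is Inverse-Gamma(α + n/2, β + SS/2) = Inverse-Gamma(8.5, 30.53).
The mode of Inverse-Gamma(a, b) is b/(a+1) = 30.53/9.5 ≈ 3.214.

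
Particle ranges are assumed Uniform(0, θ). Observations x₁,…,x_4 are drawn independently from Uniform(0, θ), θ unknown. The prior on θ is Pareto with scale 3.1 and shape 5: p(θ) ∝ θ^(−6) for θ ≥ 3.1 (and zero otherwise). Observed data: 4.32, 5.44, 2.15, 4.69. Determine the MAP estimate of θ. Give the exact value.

The Uniform(0, θ) likelihood is θ^(−n) for θ ≥ max(xᵢ), zero otherwise. Here max(xᵢ) = 5.44.
Posterior ∝ θ^(−6) · θ^(−4) = θ^(−10) on θ ≥ max(3.1, 5.44) = 5.44.
This density is strictly decreasing in θ, so the posterior mode lies at the lower boundary of the support.

θ̂_MAP = 5.44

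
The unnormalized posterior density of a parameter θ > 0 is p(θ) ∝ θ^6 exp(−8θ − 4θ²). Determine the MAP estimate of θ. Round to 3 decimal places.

ℓ'(θ) = 6/θ − 8 − 8θ. Setting this to zero and multiplying by θ: 8θ² + 8θ − 6 = 0.
θ = (−8 + √(8² + 4·8·6)) / (2·8) = (−8 + √256) / 16 = (−8 + 16)/16 = 1/2.
ℓ''(θ) = −6/θ² − 8 < 0, confirming a maximum.

θ̂_MAP = 0.500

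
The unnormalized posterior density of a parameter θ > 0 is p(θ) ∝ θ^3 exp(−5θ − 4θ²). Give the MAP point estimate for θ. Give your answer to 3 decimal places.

ℓ'(θ) = 3/θ − 5 − 8θ. Setting this to zero and multiplying by θ: 8θ² + 5θ − 3 = 0.
θ = (−5 + √(5² + 4·8·3)) / (2·8) = (−5 + √121) / 16 = (−5 + 11)/16 = 3/8.
ℓ''(θ) = −3/θ² − 8 < 0, confirming a maximum.

θ̂_MAP = 0.375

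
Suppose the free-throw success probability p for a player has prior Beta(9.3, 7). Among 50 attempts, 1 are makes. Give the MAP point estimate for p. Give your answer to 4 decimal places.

Prior: Beta(9.3, 7).
Data: 1 success in 50 trials. The binomial likelihood contributes p(1−p)^49, so the posterior is Beta(9.3+1, 7+49) = Beta(10.3, 56).
For Beta(a, b) with a, b > 1 the mode is (a−1)/(a+b−2) = 9.3/64.3 ≈ 0.1446.

p̂_MAP = 0.1446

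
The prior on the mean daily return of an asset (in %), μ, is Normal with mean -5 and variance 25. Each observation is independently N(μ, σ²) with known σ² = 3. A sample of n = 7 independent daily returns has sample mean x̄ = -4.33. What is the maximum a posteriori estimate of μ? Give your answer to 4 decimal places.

n = 7, x̄ = -4.33.
For a Normal prior and Normal likelihood with known variance, the posterior is Normal; its mode equals its mean, the precision-weighted average.
Prior precision 1/σ₀² = 1/25 = 0.04; data precision n/σ² = 7/3.
μ̂ = (0.04·(-5) + (7/3)·(-4.33)) / (0.04 + 7/3) = (-3091/300)/(178/75) = -3091/712 ≈ -4.3413.

μ̂_MAP = -4.3413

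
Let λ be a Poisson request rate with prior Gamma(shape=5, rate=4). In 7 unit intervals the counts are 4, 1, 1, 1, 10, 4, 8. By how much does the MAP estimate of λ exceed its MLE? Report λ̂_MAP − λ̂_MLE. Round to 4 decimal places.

Σxᵢ = 29. Posterior is Gamma(34, 11); MAP = (34−1)/11 = 33/11 ≈ 3.00000.
MLE = x̄ = 29/7 ≈ 4.14286.
Difference = 33/11 − 29/7 = -8/7 ≈ -1.1429.

MAP − MLE = -1.1429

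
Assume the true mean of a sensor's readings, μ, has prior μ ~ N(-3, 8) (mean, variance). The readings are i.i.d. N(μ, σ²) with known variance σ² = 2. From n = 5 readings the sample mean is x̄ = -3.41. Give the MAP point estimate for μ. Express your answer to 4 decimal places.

n = 5, x̄ = -3.41.
For a Normal prior and Normal likelihood with known variance, the posterior is Normal; its mode equals its mean, the precision-weighted average.
Prior precision 1/σ₀² = 1/8 = 0.125; data precision n/σ² = 5/2 = 2.5.
μ̂ = (0.125·(-3) + 2.5·(-3.41)) / (0.125 + 2.5) = (-8.9)/2.625 = -356/105 ≈ -3.3905.

μ̂_MAP = -3.3905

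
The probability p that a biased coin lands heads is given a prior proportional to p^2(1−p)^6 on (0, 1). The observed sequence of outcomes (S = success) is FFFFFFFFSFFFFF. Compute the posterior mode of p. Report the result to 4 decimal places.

p̂_MAP = 0.1364

The prior density ∝ p^2(1−p)^6 is the kernel of Beta(3, 7).
Data: 1 success in 14 trials (from the sequence). The binomial likelihood contributes p(1−p)^13, so the posterior is Beta(3+1, 7+13) = Beta(4, 20).
For Beta(a, b) with a, b > 1 the mode is (a−1)/(a+b−2) = 3/22 ≈ 0.1364.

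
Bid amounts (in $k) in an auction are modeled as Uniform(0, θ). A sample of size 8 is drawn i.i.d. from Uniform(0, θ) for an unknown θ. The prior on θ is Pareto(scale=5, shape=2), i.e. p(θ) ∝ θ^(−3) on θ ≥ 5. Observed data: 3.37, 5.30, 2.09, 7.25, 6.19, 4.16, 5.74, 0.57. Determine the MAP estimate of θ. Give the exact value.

The Uniform(0, θ) likelihood is θ^(−n) for θ ≥ max(xᵢ), zero otherwise. Here max(xᵢ) = 7.25.
Posterior ∝ θ^(−3) · θ^(−8) = θ^(−11) on θ ≥ max(5, 7.25) = 7.25.
This density is strictly decreasing in θ, so the posterior mode lies at the lower boundary of the support.

θ̂_MAP = 7.25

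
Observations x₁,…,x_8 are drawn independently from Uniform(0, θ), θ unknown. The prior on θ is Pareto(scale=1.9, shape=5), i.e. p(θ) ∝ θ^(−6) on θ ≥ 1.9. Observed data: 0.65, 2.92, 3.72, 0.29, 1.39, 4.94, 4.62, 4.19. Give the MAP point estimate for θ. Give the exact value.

The Uniform(0, θ) likelihood is θ^(−n) for θ ≥ max(xᵢ), zero otherwise. Here max(xᵢ) = 4.94.
Posterior ∝ θ^(−6) · θ^(−8) = θ^(−14) on θ ≥ max(1.9, 4.94) = 4.94.
This density is strictly decreasing in θ, so the posterior mode lies at the lower boundary of the support.

θ̂_MAP = 4.94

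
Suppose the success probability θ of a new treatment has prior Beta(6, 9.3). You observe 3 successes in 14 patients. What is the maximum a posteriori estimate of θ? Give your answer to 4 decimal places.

Prior: Beta(6, 9.3).
Data: 3 successes in 14 trials. The binomial likelihood contributes θ^3(1−θ)^11, so the posterior is Beta(6+3, 9.3+11) = Beta(9, 20.3).
For Beta(a, b) with a, b > 1 the mode is (a−1)/(a+b−2) = 8/27.3 ≈ 0.2930.

θ̂_MAP = 0.2930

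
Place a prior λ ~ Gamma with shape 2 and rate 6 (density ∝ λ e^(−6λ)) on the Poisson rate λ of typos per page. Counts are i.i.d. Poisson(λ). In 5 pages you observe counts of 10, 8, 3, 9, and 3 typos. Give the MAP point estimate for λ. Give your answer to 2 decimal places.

λ̂_MAP = 3.09

Σxᵢ = 10+8+3+9+3 = 33, with n = 5.
Posterior ∝ λe^(−6λ) · λ^33e^(−5λ) = λ^34e^(−11λ), i.e. Gamma(shape=35, rate=11).
The mode of a Gamma(a, b) with a ≥ 1 (shape–rate) is (a−1)/b = 34/11 ≈ 3.09.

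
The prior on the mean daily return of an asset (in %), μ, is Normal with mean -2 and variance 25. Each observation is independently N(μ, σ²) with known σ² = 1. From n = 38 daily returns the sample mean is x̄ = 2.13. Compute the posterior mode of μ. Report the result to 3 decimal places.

n = 38, x̄ = 2.13.
For a Normal prior and Normal likelihood with known variance, the posterior is Normal; its mode equals its mean, the precision-weighted average.
Prior precision 1/σ₀² = 1/25 = 0.04; data precision n/σ² = 38/1 = 38.
μ̂ = (0.04·(-2) + 38·2.13) / (0.04 + 38) = 80.86/38.04 = 4043/1902 ≈ 2.126.

μ̂_MAP = 2.126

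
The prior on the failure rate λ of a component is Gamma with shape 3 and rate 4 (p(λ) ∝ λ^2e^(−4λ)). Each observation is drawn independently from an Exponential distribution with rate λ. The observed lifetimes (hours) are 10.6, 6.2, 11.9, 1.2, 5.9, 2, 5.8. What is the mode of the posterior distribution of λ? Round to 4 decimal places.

The Exponential(rate=λ) likelihood is ∝ λ^n e^(−λΣtᵢ). Here n = 7 and Σtᵢ = 10.6 + 6.2 + 11.9 + 1.2 + 5.9 + 2 + 5.8 = 43.6.
Posterior ∝ λ^2e^(−4λ) · λ^7e^(−43.6λ) = λ^9e^(−47.6λ), i.e. Gamma(10, 47.6).
Mode = (a−1)/b = 9/47.6 ≈ 0.1891.

λ̂_MAP = 0.1891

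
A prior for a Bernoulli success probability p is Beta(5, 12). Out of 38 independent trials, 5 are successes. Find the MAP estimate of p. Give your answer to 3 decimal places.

p̂_MAP = 0.170

Prior: Beta(5, 12).
Data: 5 successes in 38 trials. The binomial likelihood contributes p^5(1−p)^33, so the posterior is Beta(5+5, 12+33) = Beta(10, 45).
For Beta(a, b) with a, b > 1 the mode is (a−1)/(a+b−2) = 9/53 ≈ 0.170.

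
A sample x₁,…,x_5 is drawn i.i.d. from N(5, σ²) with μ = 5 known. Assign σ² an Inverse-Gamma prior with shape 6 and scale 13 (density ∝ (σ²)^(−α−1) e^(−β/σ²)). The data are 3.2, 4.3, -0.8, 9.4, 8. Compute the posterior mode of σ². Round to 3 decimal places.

σ̂²_MAP = 4.828

Sum of squared deviations about the known mean: SS = (3.2−5)² + (4.3−5)² + (-0.8−5)² + (9.4−5)² + (8−5)² = 65.73.
The Normal likelihood contributes (σ²)^(−n/2) exp(−SS/(2σ²)), so the posterior is Inverse-Gamma(α + n/2, β + SS/2) = Inverse-Gamma(8.5, 45.865).
The mode of Inverse-Gamma(a, b) is b/(a+1) = 45.865/9.5 ≈ 4.828.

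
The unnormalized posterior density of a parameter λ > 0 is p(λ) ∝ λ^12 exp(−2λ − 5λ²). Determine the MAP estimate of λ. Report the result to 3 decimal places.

ℓ'(λ) = 12/λ − 2 − 10λ. Setting this to zero and multiplying by λ: 10λ² + 2λ − 12 = 0.
λ = (−2 + √(2² + 4·10·12)) / (2·10) = (−2 + √484) / 20 = (−2 + 22)/20 = 1.
ℓ''(λ) = −12/λ² − 10 < 0, confirming a maximum.

λ̂_MAP = 1.000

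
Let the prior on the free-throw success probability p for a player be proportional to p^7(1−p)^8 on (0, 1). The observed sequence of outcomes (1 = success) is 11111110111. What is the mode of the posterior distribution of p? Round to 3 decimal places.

p̂_MAP = 0.654

The prior density ∝ p^7(1−p)^8 is the kernel of Beta(8, 9).
Data: 10 successes in 11 trials (from the sequence). The binomial likelihood contributes p^10(1−p)^1, so the posterior is Beta(8+10, 9+1) = Beta(18, 10).
For Beta(a, b) with a, b > 1 the mode is (a−1)/(a+b−2) = 17/26 ≈ 0.654.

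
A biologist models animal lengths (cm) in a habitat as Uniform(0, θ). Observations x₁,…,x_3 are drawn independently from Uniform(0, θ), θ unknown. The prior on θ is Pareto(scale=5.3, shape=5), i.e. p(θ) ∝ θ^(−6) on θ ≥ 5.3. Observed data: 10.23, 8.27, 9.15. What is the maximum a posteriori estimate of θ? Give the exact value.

θ̂_MAP = 10.23

The Uniform(0, θ) likelihood is θ^(−n) for θ ≥ max(xᵢ), zero otherwise. Here max(xᵢ) = 10.23.
Posterior ∝ θ^(−6) · θ^(−3) = θ^(−9) on θ ≥ max(5.3, 10.23) = 10.23.
This density is strictly decreasing in θ, so the posterior mode lies at the lower boundary of the support.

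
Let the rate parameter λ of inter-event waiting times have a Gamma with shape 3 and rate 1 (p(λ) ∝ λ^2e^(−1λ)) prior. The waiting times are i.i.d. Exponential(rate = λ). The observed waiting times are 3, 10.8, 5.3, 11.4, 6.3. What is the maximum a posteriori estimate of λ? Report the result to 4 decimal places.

The Exponential(rate=λ) likelihood is ∝ λ^n e^(−λΣtᵢ). Here n = 5 and Σtᵢ = 3 + 10.8 + 5.3 + 11.4 + 6.3 = 36.8.
Posterior ∝ λ^2e^(−1λ) · λ^5e^(−36.8λ) = λ^7e^(−37.8λ), i.e. Gamma(8, 37.8).
Mode = (a−1)/b = 7/37.8 ≈ 0.1852.

λ̂_MAP = 0.1852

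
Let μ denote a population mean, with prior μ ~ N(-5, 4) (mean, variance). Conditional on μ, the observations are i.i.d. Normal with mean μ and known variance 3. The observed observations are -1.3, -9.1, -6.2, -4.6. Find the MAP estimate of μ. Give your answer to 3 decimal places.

μ̂_MAP = -5.253

n = 4; x̄ = ((-1.3) + (-9.1) + (-6.2) + (-4.6))/4 = -21.2/4 = -5.3.
For a Normal prior and Normal likelihood with known variance, the posterior is Normal; its mode equals its mean, the precision-weighted average.
Prior precision 1/σ₀² = 1/4 = 0.25; data precision n/σ² = 4/3.
μ̂ = (0.25·(-5) + (4/3)·(-5.3)) / (0.25 + 4/3) = (-499/60)/(19/12) = -499/95 ≈ -5.253.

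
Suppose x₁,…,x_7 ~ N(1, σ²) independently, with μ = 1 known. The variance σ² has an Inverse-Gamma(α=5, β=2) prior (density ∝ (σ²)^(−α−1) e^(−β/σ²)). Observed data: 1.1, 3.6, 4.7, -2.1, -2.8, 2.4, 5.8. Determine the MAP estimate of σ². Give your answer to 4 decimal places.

σ̂²_MAP = 3.8689

Sum of squared deviations about the known mean: SS = (1.1−1)² + (3.6−1)² + (4.7−1)² + (-2.1−1)² + (-2.8−1)² + (2.4−1)² + (5.8−1)² = 69.51.
The Normal likelihood contributes (σ²)^(−n/2) exp(−SS/(2σ²)), so the posterior is Inverse-Gamma(α + n/2, β + SS/2) = Inverse-Gamma(8.5, 36.755).
The mode of Inverse-Gamma(a, b) is b/(a+1) = 36.755/9.5 ≈ 3.8689.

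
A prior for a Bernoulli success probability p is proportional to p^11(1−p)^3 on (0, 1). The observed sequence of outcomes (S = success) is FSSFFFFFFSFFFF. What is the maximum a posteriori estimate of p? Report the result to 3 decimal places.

p̂_MAP = 0.500

The prior density ∝ p^11(1−p)^3 is the kernel of Beta(12, 4).
Data: 3 successes in 14 trials (from the sequence). The binomial likelihood contributes p^3(1−p)^11, so the posterior is Beta(12+3, 4+11) = Beta(15, 15).
For Beta(a, b) with a, b > 1 the mode is (a−1)/(a+b−2) = 14/28 ≈ 0.500.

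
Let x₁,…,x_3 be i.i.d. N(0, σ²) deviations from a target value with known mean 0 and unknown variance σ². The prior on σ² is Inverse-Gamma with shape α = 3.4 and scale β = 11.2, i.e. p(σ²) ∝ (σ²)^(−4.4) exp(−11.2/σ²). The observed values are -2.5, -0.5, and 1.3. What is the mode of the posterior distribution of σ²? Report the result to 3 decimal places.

Sum of squared deviations about the known mean: SS = (-2.5−0)² + (-0.5−0)² + (1.3−0)² = 8.19.
The Normal likelihood contributes (σ²)^(−n/2) exp(−SS/(2σ²)), so the posterior is Inverse-Gamma(α + n/2, β + SS/2) = Inverse-Gamma(4.9, 15.295).
The mode of Inverse-Gamma(a, b) is b/(a+1) = 15.295/5.9 ≈ 2.592.

σ̂²_MAP = 2.592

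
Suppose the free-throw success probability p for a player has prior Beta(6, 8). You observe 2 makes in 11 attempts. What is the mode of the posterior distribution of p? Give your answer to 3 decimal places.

p̂_MAP = 0.304

Prior: Beta(6, 8).
Data: 2 successes in 11 trials. The binomial likelihood contributes p^2(1−p)^9, so the posterior is Beta(6+2, 8+9) = Beta(8, 17).
For Beta(a, b) with a, b > 1 the mode is (a−1)/(a+b−2) = 7/23 ≈ 0.304.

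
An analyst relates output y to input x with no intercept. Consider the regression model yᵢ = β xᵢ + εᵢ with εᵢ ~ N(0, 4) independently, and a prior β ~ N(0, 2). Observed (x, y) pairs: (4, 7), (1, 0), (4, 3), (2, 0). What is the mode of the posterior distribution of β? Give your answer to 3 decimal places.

β̂_MAP = 1.026

log p(β | y) = −Σ(yᵢ − βxᵢ)²/(2·4) − β²/(2·2) + const.
Setting the derivative to zero: Σxᵢ(yᵢ − βxᵢ)/4 − β/2 = 0, so β = Σxᵢyᵢ / (Σxᵢ² + σ²/τ²).
Σxᵢyᵢ = 4·7 + 1·0 + 4·3 + 2·0 = 40; Σxᵢ² = 37; σ²/τ² = 2.
β̂_MAP = 40 / (37 + 2) = 40/39 ≈ 1.026.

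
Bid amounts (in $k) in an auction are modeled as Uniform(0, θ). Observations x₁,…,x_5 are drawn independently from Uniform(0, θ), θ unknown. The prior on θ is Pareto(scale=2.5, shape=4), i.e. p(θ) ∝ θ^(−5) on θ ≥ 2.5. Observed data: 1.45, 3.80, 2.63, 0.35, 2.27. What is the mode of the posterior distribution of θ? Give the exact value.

θ̂_MAP = 3.80

The Uniform(0, θ) likelihood is θ^(−n) for θ ≥ max(xᵢ), zero otherwise. Here max(xᵢ) = 3.80.
Posterior ∝ θ^(−5) · θ^(−5) = θ^(−10) on θ ≥ max(2.5, 3.80) = 3.80.
This density is strictly decreasing in θ, so the posterior mode lies at the lower boundary of the support.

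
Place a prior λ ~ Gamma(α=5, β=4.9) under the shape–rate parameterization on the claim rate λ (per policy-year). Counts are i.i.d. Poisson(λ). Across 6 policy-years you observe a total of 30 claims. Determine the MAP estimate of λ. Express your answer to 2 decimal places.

Σxᵢ = 30, n = 6.
Posterior ∝ λ^4e^(−4.9λ) · λ^30e^(−6λ) = λ^34e^(−10.9λ), i.e. Gamma(shape=35, rate=10.9).
The mode of a Gamma(a, b) with a ≥ 1 (shape–rate) is (a−1)/b = 34/10.9 ≈ 3.12.

λ̂_MAP = 3.12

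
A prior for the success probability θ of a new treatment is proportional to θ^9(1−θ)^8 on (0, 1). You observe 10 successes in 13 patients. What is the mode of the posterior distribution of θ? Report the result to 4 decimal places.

The prior density ∝ θ^9(1−θ)^8 is the kernel of Beta(10, 9).
Data: 10 successes in 13 trials. The binomial likelihood contributes θ^10(1−θ)^3, so the posterior is Beta(10+10, 9+3) = Beta(20, 12).
For Beta(a, b) with a, b > 1 the mode is (a−1)/(a+b−2) = 19/30 ≈ 0.6333.

θ̂_MAP = 0.6333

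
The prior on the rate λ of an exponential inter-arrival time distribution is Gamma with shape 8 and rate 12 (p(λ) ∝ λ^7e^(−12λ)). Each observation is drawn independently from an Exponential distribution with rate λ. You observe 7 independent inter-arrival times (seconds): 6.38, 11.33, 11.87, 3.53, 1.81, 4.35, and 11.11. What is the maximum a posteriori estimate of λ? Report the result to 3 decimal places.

The Exponential(rate=λ) likelihood is ∝ λ^n e^(−λΣtᵢ). Here n = 7 and Σtᵢ = 6.38 + 11.33 + 11.87 + 3.53 + 1.81 + 4.35 + 11.11 = 50.38.
Posterior ∝ λ^7e^(−12λ) · λ^7e^(−50.38λ) = λ^14e^(−62.38λ), i.e. Gamma(15, 62.38).
Mode = (a−1)/b = 14/62.38 ≈ 0.224.

λ̂_MAP = 0.224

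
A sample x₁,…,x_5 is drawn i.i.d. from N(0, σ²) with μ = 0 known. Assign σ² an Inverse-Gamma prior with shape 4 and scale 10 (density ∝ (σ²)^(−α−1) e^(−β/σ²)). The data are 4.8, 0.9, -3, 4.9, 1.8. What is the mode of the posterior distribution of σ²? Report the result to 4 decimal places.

Sum of squared deviations about the known mean: SS = (4.8−0)² + (0.9−0)² + (-3−0)² + (4.9−0)² + (1.8−0)² = 60.1.
The Normal likelihood contributes (σ²)^(−n/2) exp(−SS/(2σ²)), so the posterior is Inverse-Gamma(α + n/2, β + SS/2) = Inverse-Gamma(6.5, 40.05).
The mode of Inverse-Gamma(a, b) is b/(a+1) = 40.05/7.5 ≈ 5.3400.

σ̂²_MAP = 5.3400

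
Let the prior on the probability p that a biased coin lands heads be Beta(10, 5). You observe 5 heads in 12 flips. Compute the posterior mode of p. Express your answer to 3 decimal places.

p̂_MAP = 0.560

Prior: Beta(10, 5).
Data: 5 successes in 12 trials. The binomial likelihood contributes p^5(1−p)^7, so the posterior is Beta(10+5, 5+7) = Beta(15, 12).
For Beta(a, b) with a, b > 1 the mode is (a−1)/(a+b−2) = 14/25 ≈ 0.560.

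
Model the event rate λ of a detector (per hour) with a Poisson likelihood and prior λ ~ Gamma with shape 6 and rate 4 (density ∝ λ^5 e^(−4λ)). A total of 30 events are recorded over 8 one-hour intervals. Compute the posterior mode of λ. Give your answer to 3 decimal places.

λ̂_MAP = 2.917

Σxᵢ = 30, n = 8.
Posterior ∝ λ^5e^(−4λ) · λ^30e^(−8λ) = λ^35e^(−12λ), i.e. Gamma(shape=36, rate=12).
The mode of a Gamma(a, b) with a ≥ 1 (shape–rate) is (a−1)/b = 35/12 ≈ 2.917.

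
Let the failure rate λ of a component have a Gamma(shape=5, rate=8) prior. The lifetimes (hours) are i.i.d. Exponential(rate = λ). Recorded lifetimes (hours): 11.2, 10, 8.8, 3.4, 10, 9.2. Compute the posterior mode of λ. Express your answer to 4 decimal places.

The Exponential(rate=λ) likelihood is ∝ λ^n e^(−λΣtᵢ). Here n = 6 and Σtᵢ = 11.2 + 10 + 8.8 + 3.4 + 10 + 9.2 = 52.6.
Posterior ∝ λ^4e^(−8λ) · λ^6e^(−52.6λ) = λ^10e^(−60.6λ), i.e. Gamma(11, 60.6).
Mode = (a−1)/b = 10/60.6 ≈ 0.1650.

λ̂_MAP = 0.1650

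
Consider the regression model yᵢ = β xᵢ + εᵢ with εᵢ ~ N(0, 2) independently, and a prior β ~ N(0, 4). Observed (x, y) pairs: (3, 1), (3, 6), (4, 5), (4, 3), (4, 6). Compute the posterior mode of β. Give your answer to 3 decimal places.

β̂_MAP = 1.158

log p(β | y) = −Σ(yᵢ − βxᵢ)²/(2·2) − β²/(2·4) + const.
Setting the derivative to zero: Σxᵢ(yᵢ − βxᵢ)/2 − β/4 = 0, so β = Σxᵢyᵢ / (Σxᵢ² + σ²/τ²).
Σxᵢyᵢ = 3·1 + 3·6 + 4·5 + 4·3 + 4·6 = 77; Σxᵢ² = 66; σ²/τ² = 0.5.
β̂_MAP = 77 / (66 + 0.5) = 77/66.5 ≈ 1.158.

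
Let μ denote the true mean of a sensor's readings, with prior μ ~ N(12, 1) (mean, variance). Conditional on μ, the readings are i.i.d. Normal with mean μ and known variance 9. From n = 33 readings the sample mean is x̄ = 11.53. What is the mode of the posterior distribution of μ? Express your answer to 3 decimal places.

n = 33, x̄ = 11.53.
For a Normal prior and Normal likelihood with known variance, the posterior is Normal; its mode equals its mean, the precision-weighted average.
Prior precision 1/σ₀² = 1/1 = 1; data precision n/σ² = 33/9 = 11/3.
μ̂ = (1·12 + (11/3)·11.53) / (1 + 11/3) = (16283/300)/(14/3) = 16283/1400 ≈ 11.631.

μ̂_MAP = 11.631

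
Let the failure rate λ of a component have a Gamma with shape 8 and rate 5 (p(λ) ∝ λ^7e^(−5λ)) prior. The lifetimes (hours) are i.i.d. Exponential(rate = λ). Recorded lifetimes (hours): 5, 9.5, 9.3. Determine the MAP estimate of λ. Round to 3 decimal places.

The Exponential(rate=λ) likelihood is ∝ λ^n e^(−λΣtᵢ). Here n = 3 and Σtᵢ = 5 + 9.5 + 9.3 = 23.8.
Posterior ∝ λ^7e^(−5λ) · λ^3e^(−23.8λ) = λ^10e^(−28.8λ), i.e. Gamma(11, 28.8).
Mode = (a−1)/b = 10/28.8 ≈ 0.347.

λ̂_MAP = 0.347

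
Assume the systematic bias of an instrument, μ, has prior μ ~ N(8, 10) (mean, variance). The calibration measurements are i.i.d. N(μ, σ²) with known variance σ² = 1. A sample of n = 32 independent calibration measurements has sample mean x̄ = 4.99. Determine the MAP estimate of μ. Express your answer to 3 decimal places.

n = 32, x̄ = 4.99.
For a Normal prior and Normal likelihood with known variance, the posterior is Normal; its mode equals its mean, the precision-weighted average.
Prior precision 1/σ₀² = 1/10 = 0.1; data precision n/σ² = 32/1 = 32.
μ̂ = (0.1·8 + 32·4.99) / (0.1 + 32) = 160.48/32.1 = 8024/1605 ≈ 4.999.

μ̂_MAP = 4.999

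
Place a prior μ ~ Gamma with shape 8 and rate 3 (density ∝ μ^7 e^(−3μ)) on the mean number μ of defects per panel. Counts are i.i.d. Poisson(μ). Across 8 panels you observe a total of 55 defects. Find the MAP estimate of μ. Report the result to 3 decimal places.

Σxᵢ = 55, n = 8.
Posterior ∝ μ^7e^(−3μ) · μ^55e^(−8μ) = μ^62e^(−11μ), i.e. Gamma(shape=63, rate=11).
The mode of a Gamma(a, b) with a ≥ 1 (shape–rate) is (a−1)/b = 62/11 ≈ 5.636.

μ̂_MAP = 5.636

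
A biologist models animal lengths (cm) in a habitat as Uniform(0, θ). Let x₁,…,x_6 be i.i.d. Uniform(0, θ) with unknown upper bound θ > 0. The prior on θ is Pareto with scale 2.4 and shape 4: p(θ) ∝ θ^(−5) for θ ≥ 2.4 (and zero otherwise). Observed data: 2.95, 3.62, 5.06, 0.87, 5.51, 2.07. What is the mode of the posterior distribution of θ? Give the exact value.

The Uniform(0, θ) likelihood is θ^(−n) for θ ≥ max(xᵢ), zero otherwise. Here max(xᵢ) = 5.51.
Posterior ∝ θ^(−5) · θ^(−6) = θ^(−11) on θ ≥ max(2.4, 5.51) = 5.51.
This density is strictly decreasing in θ, so the posterior mode lies at the lower boundary of the support.

θ̂_MAP = 5.51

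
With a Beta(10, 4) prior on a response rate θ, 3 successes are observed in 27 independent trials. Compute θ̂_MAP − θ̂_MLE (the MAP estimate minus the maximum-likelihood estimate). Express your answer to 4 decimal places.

MAP − MLE = 0.1966

Posterior is Beta(13, 28); MAP = (13−1)/(41−2) = 12/39 ≈ 0.30769.
MLE ignores the prior: θ̂_MLE = k/n = 3/27 ≈ 0.11111.
Difference = 12/39 − 3/27 = 23/117 ≈ 0.1966.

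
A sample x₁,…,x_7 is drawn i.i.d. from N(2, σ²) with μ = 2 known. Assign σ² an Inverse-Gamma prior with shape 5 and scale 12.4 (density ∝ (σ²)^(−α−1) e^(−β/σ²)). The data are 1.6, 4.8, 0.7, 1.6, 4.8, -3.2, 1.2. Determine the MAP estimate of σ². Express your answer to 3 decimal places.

Sum of squared deviations about the known mean: SS = (1.6−2)² + (4.8−2)² + (0.7−2)² + (1.6−2)² + (4.8−2)² + (-3.2−2)² + (1.2−2)² = 45.37.
The Normal likelihood contributes (σ²)^(−n/2) exp(−SS/(2σ²)), so the posterior is Inverse-Gamma(α + n/2, β + SS/2) = Inverse-Gamma(8.5, 35.085).
The mode of Inverse-Gamma(a, b) is b/(a+1) = 35.085/9.5 ≈ 3.693.

σ̂²_MAP = 3.693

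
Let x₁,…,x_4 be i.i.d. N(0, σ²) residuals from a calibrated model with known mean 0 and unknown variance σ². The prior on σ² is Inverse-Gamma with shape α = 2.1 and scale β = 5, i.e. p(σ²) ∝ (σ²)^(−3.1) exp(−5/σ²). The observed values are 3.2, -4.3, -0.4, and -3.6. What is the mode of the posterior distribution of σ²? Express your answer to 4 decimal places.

Sum of squared deviations about the known mean: SS = (3.2−0)² + (-4.3−0)² + (-0.4−0)² + (-3.6−0)² = 41.85.
The Normal likelihood contributes (σ²)^(−n/2) exp(−SS/(2σ²)), so the posterior is Inverse-Gamma(α + n/2, β + SS/2) = Inverse-Gamma(4.1, 25.925).
The mode of Inverse-Gamma(a, b) is b/(a+1) = 25.925/5.1 ≈ 5.0833.

σ̂²_MAP = 5.0833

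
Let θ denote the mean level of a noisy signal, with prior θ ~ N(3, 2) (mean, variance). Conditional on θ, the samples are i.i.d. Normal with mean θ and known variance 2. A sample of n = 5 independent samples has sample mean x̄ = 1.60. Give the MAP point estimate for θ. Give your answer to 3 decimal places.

n = 5, x̄ = 1.60.
For a Normal prior and Normal likelihood with known variance, the posterior is Normal; its mode equals its mean, the precision-weighted average.
Prior precision 1/σ₀² = 1/2 = 0.5; data precision n/σ² = 5/2 = 2.5.
θ̂ = (0.5·3 + 2.5·1.6) / (0.5 + 2.5) = 5.5/3 = 11/6 ≈ 1.833.

θ̂_MAP = 1.833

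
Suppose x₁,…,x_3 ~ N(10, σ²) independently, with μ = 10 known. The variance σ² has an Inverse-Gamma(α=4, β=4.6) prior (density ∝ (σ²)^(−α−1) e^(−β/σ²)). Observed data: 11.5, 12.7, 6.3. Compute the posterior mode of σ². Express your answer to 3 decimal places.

σ̂²_MAP = 2.495

Sum of squared deviations about the known mean: SS = (11.5−10)² + (12.7−10)² + (6.3−10)² = 23.23.
The Normal likelihood contributes (σ²)^(−n/2) exp(−SS/(2σ²)), so the posterior is Inverse-Gamma(α + n/2, β + SS/2) = Inverse-Gamma(5.5, 16.215).
The mode of Inverse-Gamma(a, b) is b/(a+1) = 16.215/6.5 ≈ 2.495.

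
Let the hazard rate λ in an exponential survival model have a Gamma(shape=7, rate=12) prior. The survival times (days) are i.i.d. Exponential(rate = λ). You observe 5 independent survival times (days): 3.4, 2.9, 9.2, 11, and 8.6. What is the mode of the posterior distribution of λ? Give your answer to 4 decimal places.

λ̂_MAP = 0.2335

The Exponential(rate=λ) likelihood is ∝ λ^n e^(−λΣtᵢ). Here n = 5 and Σtᵢ = 3.4 + 2.9 + 9.2 + 11 + 8.6 = 35.1.
Posterior ∝ λ^6e^(−12λ) · λ^5e^(−35.1λ) = λ^11e^(−47.1λ), i.e. Gamma(12, 47.1).
Mode = (a−1)/b = 11/47.1 ≈ 0.2335.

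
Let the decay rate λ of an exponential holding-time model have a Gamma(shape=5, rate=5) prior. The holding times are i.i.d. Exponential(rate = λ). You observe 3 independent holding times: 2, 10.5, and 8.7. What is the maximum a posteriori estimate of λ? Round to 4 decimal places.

The Exponential(rate=λ) likelihood is ∝ λ^n e^(−λΣtᵢ). Here n = 3 and Σtᵢ = 2 + 10.5 + 8.7 = 21.2.
Posterior ∝ λ^4e^(−5λ) · λ^3e^(−21.2λ) = λ^7e^(−26.2λ), i.e. Gamma(8, 26.2).
Mode = (a−1)/b = 7/26.2 ≈ 0.2672.

λ̂_MAP = 0.2672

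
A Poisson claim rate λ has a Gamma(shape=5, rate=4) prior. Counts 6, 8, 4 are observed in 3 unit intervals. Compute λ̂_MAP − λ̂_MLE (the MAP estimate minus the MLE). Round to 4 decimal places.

MAP − MLE = -2.8571

Σxᵢ = 18. Posterior is Gamma(23, 7); MAP = (23−1)/7 = 22/7 ≈ 3.14286.
MLE = x̄ = 18/3 ≈ 6.00000.
Difference = 22/7 − 18/3 = -20/7 ≈ -2.8571.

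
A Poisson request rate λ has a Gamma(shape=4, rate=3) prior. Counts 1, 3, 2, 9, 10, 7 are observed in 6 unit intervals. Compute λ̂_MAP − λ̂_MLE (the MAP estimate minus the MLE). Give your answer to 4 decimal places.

Σxᵢ = 32. Posterior is Gamma(36, 9); MAP = (36−1)/9 = 35/9 ≈ 3.88889.
MLE = x̄ = 32/6 ≈ 5.33333.
Difference = 35/9 − 32/6 = -13/9 ≈ -1.4444.

MAP − MLE = -1.4444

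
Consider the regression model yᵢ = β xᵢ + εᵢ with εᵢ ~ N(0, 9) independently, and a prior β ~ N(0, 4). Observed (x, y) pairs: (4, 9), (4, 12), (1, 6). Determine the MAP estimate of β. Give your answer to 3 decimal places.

log p(β | y) = −Σ(yᵢ − βxᵢ)²/(2·9) − β²/(2·4) + const.
Setting the derivative to zero: Σxᵢ(yᵢ − βxᵢ)/9 − β/4 = 0, so β = Σxᵢyᵢ / (Σxᵢ² + σ²/τ²).
Σxᵢyᵢ = 4·9 + 4·12 + 1·6 = 90; Σxᵢ² = 33; σ²/τ² = 2.25.
β̂_MAP = 90 / (33 + 2.25) = 90/35.25 ≈ 2.553.

β̂_MAP = 2.553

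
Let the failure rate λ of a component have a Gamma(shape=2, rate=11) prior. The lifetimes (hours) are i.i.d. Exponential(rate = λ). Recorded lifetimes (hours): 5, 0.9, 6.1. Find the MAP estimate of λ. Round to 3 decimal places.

λ̂_MAP = 0.174

The Exponential(rate=λ) likelihood is ∝ λ^n e^(−λΣtᵢ). Here n = 3 and Σtᵢ = 5 + 0.9 + 6.1 = 12.
Posterior ∝ λe^(−11λ) · λ^3e^(−12λ) = λ^4e^(−23λ), i.e. Gamma(5, 23).
Mode = (a−1)/b = 4/23 ≈ 0.174.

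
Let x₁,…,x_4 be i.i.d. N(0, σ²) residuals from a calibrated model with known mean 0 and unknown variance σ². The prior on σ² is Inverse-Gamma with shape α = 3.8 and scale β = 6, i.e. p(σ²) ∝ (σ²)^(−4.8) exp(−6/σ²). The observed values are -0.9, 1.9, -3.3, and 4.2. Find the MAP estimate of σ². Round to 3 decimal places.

Sum of squared deviations about the known mean: SS = (-0.9−0)² + (1.9−0)² + (-3.3−0)² + (4.2−0)² = 32.95.
The Normal likelihood contributes (σ²)^(−n/2) exp(−SS/(2σ²)), so the posterior is Inverse-Gamma(α + n/2, β + SS/2) = Inverse-Gamma(5.8, 22.475).
The mode of Inverse-Gamma(a, b) is b/(a+1) = 22.475/6.8 ≈ 3.305.

σ̂²_MAP = 3.305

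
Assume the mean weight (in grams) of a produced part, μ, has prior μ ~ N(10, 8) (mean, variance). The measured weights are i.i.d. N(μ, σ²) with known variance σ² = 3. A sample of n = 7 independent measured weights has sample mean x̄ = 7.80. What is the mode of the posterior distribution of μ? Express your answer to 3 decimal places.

μ̂_MAP = 7.912

n = 7, x̄ = 7.80.
For a Normal prior and Normal likelihood with known variance, the posterior is Normal; its mode equals its mean, the precision-weighted average.
Prior precision 1/σ₀² = 1/8 = 0.125; data precision n/σ² = 7/3.
μ̂ = (0.125·10 + (7/3)·7.8) / (0.125 + 7/3) = 19.45/(59/24) = 2334/295 ≈ 7.912.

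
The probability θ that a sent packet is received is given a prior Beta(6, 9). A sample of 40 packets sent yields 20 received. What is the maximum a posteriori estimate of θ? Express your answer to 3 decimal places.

Prior: Beta(6, 9).
Data: 20 successes in 40 trials. The binomial likelihood contributes θ^20(1−θ)^20, so the posterior is Beta(6+20, 9+20) = Beta(26, 29).
For Beta(a, b) with a, b > 1 the mode is (a−1)/(a+b−2) = 25/53 ≈ 0.472.

θ̂_MAP = 0.472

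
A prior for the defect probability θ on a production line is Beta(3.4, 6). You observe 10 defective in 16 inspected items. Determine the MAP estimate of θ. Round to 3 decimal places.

θ̂_MAP = 0.530

Prior: Beta(3.4, 6).
Data: 10 successes in 16 trials. The binomial likelihood contributes θ^10(1−θ)^6, so the posterior is Beta(3.4+10, 6+6) = Beta(13.4, 12).
For Beta(a, b) with a, b > 1 the mode is (a−1)/(a+b−2) = 12.4/23.4 ≈ 0.530.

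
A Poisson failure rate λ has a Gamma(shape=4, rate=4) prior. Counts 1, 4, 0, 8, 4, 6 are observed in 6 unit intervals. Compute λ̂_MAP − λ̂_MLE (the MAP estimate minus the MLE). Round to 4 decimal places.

Σxᵢ = 23. Posterior is Gamma(27, 10); MAP = (27−1)/10 = 26/10 ≈ 2.60000.
MLE = x̄ = 23/6 ≈ 3.83333.
Difference = 26/10 − 23/6 = -37/30 ≈ -1.2333.

MAP − MLE = -1.2333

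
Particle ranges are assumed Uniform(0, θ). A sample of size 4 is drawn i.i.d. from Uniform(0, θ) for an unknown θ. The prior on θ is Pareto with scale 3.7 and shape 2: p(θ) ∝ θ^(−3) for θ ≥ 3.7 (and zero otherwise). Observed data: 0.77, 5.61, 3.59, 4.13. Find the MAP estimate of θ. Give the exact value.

The Uniform(0, θ) likelihood is θ^(−n) for θ ≥ max(xᵢ), zero otherwise. Here max(xᵢ) = 5.61.
Posterior ∝ θ^(−3) · θ^(−4) = θ^(−7) on θ ≥ max(3.7, 5.61) = 5.61.
This density is strictly decreasing in θ, so the posterior mode lies at the lower boundary of the support.

θ̂_MAP = 5.61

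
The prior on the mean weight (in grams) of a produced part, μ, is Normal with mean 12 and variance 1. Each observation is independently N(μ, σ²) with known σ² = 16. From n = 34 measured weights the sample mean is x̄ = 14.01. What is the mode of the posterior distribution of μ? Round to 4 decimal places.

n = 34, x̄ = 14.01.
For a Normal prior and Normal likelihood with known variance, the posterior is Normal; its mode equals its mean, the precision-weighted average.
Prior precision 1/σ₀² = 1/1 = 1; data precision n/σ² = 34/16 = 2.125.
μ̂ = (1·12 + 2.125·14.01) / (1 + 2.125) = 41.77125/3.125 = 13.3668.

μ̂_MAP = 13.3668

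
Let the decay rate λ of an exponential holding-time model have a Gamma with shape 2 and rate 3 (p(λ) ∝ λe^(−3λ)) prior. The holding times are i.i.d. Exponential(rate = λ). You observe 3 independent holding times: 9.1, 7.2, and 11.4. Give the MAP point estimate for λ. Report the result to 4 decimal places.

λ̂_MAP = 0.1303

The Exponential(rate=λ) likelihood is ∝ λ^n e^(−λΣtᵢ). Here n = 3 and Σtᵢ = 9.1 + 7.2 + 11.4 = 27.7.
Posterior ∝ λe^(−3λ) · λ^3e^(−27.7λ) = λ^4e^(−30.7λ), i.e. Gamma(5, 30.7).
Mode = (a−1)/b = 4/30.7 ≈ 0.1303.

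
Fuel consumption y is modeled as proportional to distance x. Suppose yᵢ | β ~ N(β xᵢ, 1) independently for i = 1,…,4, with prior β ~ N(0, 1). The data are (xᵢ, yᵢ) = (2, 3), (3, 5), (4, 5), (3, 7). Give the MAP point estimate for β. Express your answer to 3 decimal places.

log p(β | y) = −Σ(yᵢ − βxᵢ)²/(2·1) − β²/(2·1) + const.
Setting the derivative to zero: Σxᵢ(yᵢ − βxᵢ)/1 − β/1 = 0, so β = Σxᵢyᵢ / (Σxᵢ² + σ²/τ²).
Σxᵢyᵢ = 2·3 + 3·5 + 4·5 + 3·7 = 62; Σxᵢ² = 38; σ²/τ² = 1.
β̂_MAP = 62 / (38 + 1) = 62/39 ≈ 1.590.

β̂_MAP = 1.590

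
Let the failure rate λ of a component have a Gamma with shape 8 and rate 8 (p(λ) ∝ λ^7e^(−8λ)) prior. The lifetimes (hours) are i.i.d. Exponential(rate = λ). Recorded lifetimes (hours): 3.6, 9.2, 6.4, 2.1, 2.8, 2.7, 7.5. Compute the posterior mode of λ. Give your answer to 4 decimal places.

The Exponential(rate=λ) likelihood is ∝ λ^n e^(−λΣtᵢ). Here n = 7 and Σtᵢ = 3.6 + 9.2 + 6.4 + 2.1 + 2.8 + 2.7 + 7.5 = 34.3.
Posterior ∝ λ^7e^(−8λ) · λ^7e^(−34.3λ) = λ^14e^(−42.3λ), i.e. Gamma(15, 42.3).
Mode = (a−1)/b = 14/42.3 ≈ 0.3310.

λ̂_MAP = 0.3310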